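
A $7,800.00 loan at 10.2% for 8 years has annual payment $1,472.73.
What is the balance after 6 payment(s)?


Formula: Balance = PV*(1+r)^k - PMT*((1+r)^k - 1)/r
Growth: (1 + 0.102)^6 = 1.790975
Accumulated factor: ((1+r)^k - 1)/r = 7.754659
Balance = $7,800.00 * 1.790975 - $1,472.73 * 7.754659
Balance = $2,549.09

$2,549.09


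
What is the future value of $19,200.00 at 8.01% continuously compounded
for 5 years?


Formula: FV = P * e^(r*t)
Exponent: r*t = 0.0801 * 5 = 0.4005
e^(0.4005) = 1.492571
FV = $19,200.00 * 1.492571 = $28,657.36

$28,657.36


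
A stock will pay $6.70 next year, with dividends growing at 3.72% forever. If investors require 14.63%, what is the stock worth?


Formula: P = D1 / (r - g)
Spread: r - g = 0.1463 - 0.0372 = 0.1091
Substituting: P = $6.70 / 0.1091
P = $61.41

$61.41


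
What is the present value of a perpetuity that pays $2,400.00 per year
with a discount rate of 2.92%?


Formula: PV = C / r
Substituting: PV = $2,400.00 / 0.0292
PV = $82,191.78

$82,191.78


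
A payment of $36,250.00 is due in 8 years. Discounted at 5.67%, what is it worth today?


Formula: PV = FV / (1 + r)^n
Substituting: PV = $36,250.00 / (1 + 0.0567)^8
Discount factor: (1.0567)^8 = 1.554582
PV = $36,250.00 / 1.554582 = $23,318.16

$23,318.16


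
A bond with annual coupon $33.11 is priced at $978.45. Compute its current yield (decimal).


Formula: Current yield = annual coupon / price
Substituting: CY = $33.11 / $978.45
CY = 0.033839

0.033839


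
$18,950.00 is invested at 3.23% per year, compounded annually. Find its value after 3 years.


Formula: FV = P * (1 + r)^n
Substituting: FV = $18,950.00 * (1 + 0.0323)^3
Growth factor: (1.0323)^3 = 1.100064
FV = $18,950.00 * 1.100064 = $20,846.20

$20,846.20


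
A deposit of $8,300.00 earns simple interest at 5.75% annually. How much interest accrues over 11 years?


Formula: I = P * r * t
Substituting: I = $8,300.00 * 0.0575 * 11
Step: I = $8,300.00 * 0.6325
I = $5,249.75

$5,249.75


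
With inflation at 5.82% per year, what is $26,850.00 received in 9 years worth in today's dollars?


Formula: Real value = nominal / (1 + inflation)^years
Price level: (1 + 0.0582)^9 = 1.663833
Real value = $26,850.00 / 1.663833 = $16,137.43

$16,137.43


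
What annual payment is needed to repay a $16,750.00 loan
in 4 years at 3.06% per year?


Formula: PMT = PV * r / (1 - (1+r)^(-n))
Denominator: 1 - (1 + 0.0306)^(-4) = 0.11358
Numerator: $16,750.00 * 0.0306 = 512.55
PMT = 512.55 / 0.11358 = $4,512.67

$4,512.67


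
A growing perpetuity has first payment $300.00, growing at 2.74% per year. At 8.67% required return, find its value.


Formula: PV = C / (r - g)
Spread: r - g = 0.0867 - 0.0274 = 0.0593
Substituting: PV = $300.00 / 0.0593
PV = $5,059.02

$5,059.02


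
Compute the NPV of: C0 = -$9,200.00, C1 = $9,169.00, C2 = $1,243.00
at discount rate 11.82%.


Formula: NPV = C0 + C1/(1+r) + C2/(1+r)^2
Discount C1: $9,169.00 / (1 + 0.1182) = $8,199.79
Discount C2: $1,243.00 / (1 + 0.1182)^2 = $994.10
NPV = -$9,200.00 + $8,199.79 + $994.10 = -$6.11

-$6.11


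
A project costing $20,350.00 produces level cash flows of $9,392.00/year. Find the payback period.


Formula: Payback = investment / annual cash flow
Substituting: Payback = $20,350.00 / $9,392.00
Payback = 2.1667 years

2.1667 years


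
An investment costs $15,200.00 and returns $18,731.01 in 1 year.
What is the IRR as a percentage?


Formula: IRR = C1/C0 - 1
Substituting: IRR = $18,731.01 / $15,200.00 - 1
Ratio: 1.232303 - 1 = 0.232303
IRR = 23.2303%

23.2303%


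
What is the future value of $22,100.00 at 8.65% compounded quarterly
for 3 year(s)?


Formula: FV = P * (1 + r/m)^(m*t)
Period rate: r/m = 0.0865 / 4 = 0.021625
Total periods: m*t = 4 * 3 = 12
Growth factor: (1 + 0.021625)^12 = 1.292701
FV = $22,100.00 * 1.292701 = $28,568.70

$28,568.70


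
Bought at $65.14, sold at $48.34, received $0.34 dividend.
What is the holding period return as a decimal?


Formula: HPR = (P1 - P0 + D) / P0
Gain: $48.34 - $65.14 + $0.34 = -$16.46
HPR = -$16.46 / $65.14 = -0.2527

-0.2527


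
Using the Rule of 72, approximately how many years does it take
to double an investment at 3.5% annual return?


Formula: Years ≈ 72 / r
Substituting: Years ≈ 72 / 3.5
Years ≈ 20.6

20.6 years


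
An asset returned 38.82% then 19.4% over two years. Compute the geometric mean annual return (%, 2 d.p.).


Formula: Geometric mean = ((1+r1)*(1+r2))^(1/2) - 1
Product: (1 + 0.3882) * (1 + 0.194) = 1.3882 * 1.194 = 1.657511
Square root: 1.657511^0.5 = 1.287444
Geometric mean = 1.287444 - 1 = 0.287444
As percentage: 28.74%

28.74%


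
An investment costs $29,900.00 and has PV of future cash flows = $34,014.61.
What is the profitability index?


Formula: PI = PV(cash flows) / initial investment
Substituting: PI = $34,014.61 / $29,900.00
PI = 1.1376

1.1376


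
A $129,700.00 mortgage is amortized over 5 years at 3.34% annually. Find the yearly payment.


Formula: PMT = PV * r / (1 - (1+r)^(-n))
Denominator: 1 - (1 + 0.0334)^(-5) = 0.151489
Numerator: $129,700.00 * 0.0334 = 4331.98
PMT = 4331.98 / 0.151489 = $28,596.09

$28,596.09


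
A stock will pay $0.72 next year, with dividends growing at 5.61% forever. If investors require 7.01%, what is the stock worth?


Formula: P = D1 / (r - g)
Spread: r - g = 0.0701 - 0.0561 = 0.014
Substituting: P = $0.72 / 0.014
P = $51.43

$51.43


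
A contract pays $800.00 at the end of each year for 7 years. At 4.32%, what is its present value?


Formula: PV = PMT * (1 - (1+r)^(-n)) / r
Discount factor: (1 + 0.0432)^(-7) = 0.74375
Bracket: 1 - 0.74375 = 0.25625
PV = $800.00 * 0.25625 / 0.0432 = $4,745.37

$4,745.37


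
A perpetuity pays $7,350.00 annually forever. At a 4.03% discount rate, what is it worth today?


Formula: PV = C / r
Substituting: PV = $7,350.00 / 0.0403
PV = $182,382.13

$182,382.13


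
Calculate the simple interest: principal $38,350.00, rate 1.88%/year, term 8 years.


Formula: I = P * r * t
Substituting: I = $38,350.00 * 0.0188 * 8
Step: I = $38,350.00 * 0.1504
I = $5,767.84

$5,767.84


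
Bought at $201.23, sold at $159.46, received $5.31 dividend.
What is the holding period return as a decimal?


Formula: HPR = (P1 - P0 + D) / P0
Gain: $159.46 - $201.23 + $5.31 = -$36.46
HPR = -$36.46 / $201.23 = -0.1812

-0.1812


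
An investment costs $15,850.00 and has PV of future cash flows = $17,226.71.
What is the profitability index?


Formula: PI = PV(cash flows) / initial investment
Substituting: PI = $17,226.71 / $15,850.00
PI = 1.0869

1.0869


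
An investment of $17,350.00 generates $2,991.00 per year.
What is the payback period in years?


Formula: Payback = investment / annual cash flow
Substituting: Payback = $17,350.00 / $2,991.00
Payback = 5.8007 years

5.8007 years


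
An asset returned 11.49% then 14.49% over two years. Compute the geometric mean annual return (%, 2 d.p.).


Formula: Geometric mean = ((1+r1)*(1+r2))^(1/2) - 1
Product: (1 + 0.1149) * (1 + 0.1449) = 1.1149 * 1.1449 = 1.276449
Square root: 1.276449^0.5 = 1.1298
Geometric mean = 1.1298 - 1 = 0.1298
As percentage: 12.98%

12.98%


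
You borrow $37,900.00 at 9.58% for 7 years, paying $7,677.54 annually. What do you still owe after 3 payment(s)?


Formula: Balance = PV*(1+r)^k - PMT*((1+r)^k - 1)/r
Growth: (1 + 0.0958)^3 = 1.315812
Accumulated factor: ((1+r)^k - 1)/r = 3.296578
Balance = $37,900.00 * 1.315812 - $7,677.54 * 3.296578
Balance = $24,559.67

$24,559.67


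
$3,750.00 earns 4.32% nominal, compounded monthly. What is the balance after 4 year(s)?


Formula: FV = P * (1 + r/m)^(m*t)
Period rate: r/m = 0.0432 / 12 = 0.0036
Total periods: m*t = 12 * 4 = 48
Growth factor: (1 + 0.0036)^48 = 1.18826
FV = $3,750.00 * 1.18826 = $4,455.97

$4,455.97


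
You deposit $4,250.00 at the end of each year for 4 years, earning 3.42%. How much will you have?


Formula: FV = PMT * ((1+r)^n - 1) / r
Growth factor: (1 + 0.0342)^4 = 1.143979
Numerator: 1.143979 - 1 = 0.143979
FV = $4,250.00 * 0.143979 / 0.0342 = $17,892.15

$17,892.15


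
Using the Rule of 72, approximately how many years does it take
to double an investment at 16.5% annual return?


Formula: Years ≈ 72 / r
Substituting: Years ≈ 72 / 16.5
Years ≈ 4.4

4.4 years


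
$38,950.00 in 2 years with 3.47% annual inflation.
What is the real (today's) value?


Formula: Real value = nominal / (1 + inflation)^years
Price level: (1 + 0.0347)^2 = 1.070604
Real value = $38,950.00 / 1.070604 = $36,381.33

$36,381.33


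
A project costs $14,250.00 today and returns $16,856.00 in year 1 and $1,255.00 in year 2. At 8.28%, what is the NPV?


Formula: NPV = C0 + C1/(1+r) + C2/(1+r)^2
Discount C1: $16,856.00 / (1 + 0.0828) = $15,567.05
Discount C2: $1,255.00 / (1 + 0.0828)^2 = $1,070.40
NPV = -$14,250.00 + $15,567.05 + $1,070.40 = $2,387.45

$2,387.45


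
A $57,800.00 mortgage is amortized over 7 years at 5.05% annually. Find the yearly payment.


Formula: PMT = PV * r / (1 - (1+r)^(-n))
Denominator: 1 - (1 + 0.0505)^(-7) = 0.291683
Numerator: $57,800.00 * 0.0505 = 2918.9
PMT = 2918.9 / 0.291683 = $10,007.09

$10,007.09


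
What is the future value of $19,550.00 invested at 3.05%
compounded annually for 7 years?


Formula: FV = P * (1 + r)^n
Substituting: FV = $19,550.00 * (1 + 0.0305)^7
Growth factor: (1.0305)^7 = 1.234059
FV = $19,550.00 * 1.234059 = $24,125.86

$24,125.86


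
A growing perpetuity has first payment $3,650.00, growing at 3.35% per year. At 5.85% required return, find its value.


Formula: PV = C / (r - g)
Spread: r - g = 0.0585 - 0.0335 = 0.025
Substituting: PV = $3,650.00 / 0.025
PV = $146,000.00

$146,000.00


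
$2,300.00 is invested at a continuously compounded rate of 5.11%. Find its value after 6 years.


Formula: FV = P * e^(r*t)
Exponent: r*t = 0.0511 * 6 = 0.3066
e^(0.3066) = 1.358797
FV = $2,300.00 * 1.358797 = $3,125.23

$3,125.23


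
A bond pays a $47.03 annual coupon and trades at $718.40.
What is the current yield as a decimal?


Formula: Current yield = annual coupon / price
Substituting: CY = $47.03 / $718.40
CY = 0.065465

0.065465


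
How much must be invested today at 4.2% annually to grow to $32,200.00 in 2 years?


Formula: PV = FV / (1 + r)^n
Substituting: PV = $32,200.00 / (1 + 0.042)^2
Discount factor: (1.042)^2 = 1.085764
PV = $32,200.00 / 1.085764 = $29,656.54

$29,656.54


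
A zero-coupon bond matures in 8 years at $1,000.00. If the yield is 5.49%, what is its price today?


Formula: Price = FV / (1 + r)^n
Substituting: Price = $1,000.00 / (1 + 0.0549)^8
Discount factor: (1.0549)^8 = 1.533523
Price = $1,000.00 / 1.533523 = $652.09

$652.09


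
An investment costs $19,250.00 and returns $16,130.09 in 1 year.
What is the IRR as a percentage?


Formula: IRR = C1/C0 - 1
Substituting: IRR = $16,130.09 / $19,250.00 - 1
Ratio: 0.837927 - 1 = -0.162073
IRR = -16.2073%

-16.2073%


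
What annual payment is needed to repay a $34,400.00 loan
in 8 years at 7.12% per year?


Formula: PMT = PV * r / (1 - (1+r)^(-n))
Denominator: 1 - (1 + 0.0712)^(-8) = 0.423186
Numerator: $34,400.00 * 0.0712 = 2449.28
PMT = 2449.28 / 0.423186 = $5,787.71

$5,787.71


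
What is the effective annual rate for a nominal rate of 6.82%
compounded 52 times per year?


Formula: EAR = (1 + r/m)^m - 1
Period rate: r/m = 0.0682 / 52 = 0.001312
Compounding: (1 + 0.001312)^52 = 1.070532
EAR = 1.070532 - 1 = 0.070532

0.070532


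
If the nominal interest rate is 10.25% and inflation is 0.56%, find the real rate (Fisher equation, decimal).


Formula: (1 + r_real) = (1 + r_nom) / (1 + inflation)
Substituting: (1 + r_real) = 1.1025 / 1.0056
(1 + r_real) = 1.09636
r_real = 1.09636 - 1 = 0.09636

0.09636


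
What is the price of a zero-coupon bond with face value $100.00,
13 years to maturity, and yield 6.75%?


Formula: Price = FV / (1 + r)^n
Substituting: Price = $100.00 / (1 + 0.0675)^13
Discount factor: (1.0675)^13 = 2.337666
Price = $100.00 / 2.337666 = $42.78

$42.78


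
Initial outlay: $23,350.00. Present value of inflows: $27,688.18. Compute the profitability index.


Formula: PI = PV(cash flows) / initial investment
Substituting: PI = $27,688.18 / $23,350.00
PI = 1.1858

1.1858


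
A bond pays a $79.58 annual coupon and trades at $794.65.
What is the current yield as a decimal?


Formula: Current yield = annual coupon / price
Substituting: CY = $79.58 / $794.65
CY = 0.100145

0.100145


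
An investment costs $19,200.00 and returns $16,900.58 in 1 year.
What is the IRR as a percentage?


Formula: IRR = C1/C0 - 1
Substituting: IRR = $16,900.58 / $19,200.00 - 1
Ratio: 0.880239 - 1 = -0.119761
IRR = -11.9761%

-11.9761%


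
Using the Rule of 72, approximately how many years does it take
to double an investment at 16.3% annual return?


Formula: Years ≈ 72 / r
Substituting: Years ≈ 72 / 16.3
Years ≈ 4.4

4.4 years


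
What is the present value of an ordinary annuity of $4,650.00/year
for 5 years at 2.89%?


Formula: PV = PMT * (1 - (1+r)^(-n)) / r
Discount factor: (1 + 0.0289)^(-5) = 0.86723
Bracket: 1 - 0.86723 = 0.13277
PV = $4,650.00 * 0.13277 / 0.0289 = $21,362.69

$21,362.69


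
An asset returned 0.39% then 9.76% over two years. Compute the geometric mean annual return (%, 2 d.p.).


Formula: Geometric mean = ((1+r1)*(1+r2))^(1/2) - 1
Product: (1 + 0.0039) * (1 + 0.0976) = 1.0039 * 1.0976 = 1.101881
Square root: 1.101881^0.5 = 1.049705
Geometric mean = 1.049705 - 1 = 0.049705
As percentage: 4.97%

4.97%


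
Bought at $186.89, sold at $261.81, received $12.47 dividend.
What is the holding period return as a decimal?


Formula: HPR = (P1 - P0 + D) / P0
Gain: $261.81 - $186.89 + $12.47 = $87.39
HPR = $87.39 / $186.89 = 0.4676

0.4676


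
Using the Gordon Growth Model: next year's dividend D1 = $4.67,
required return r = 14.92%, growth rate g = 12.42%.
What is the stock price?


Formula: P = D1 / (r - g)
Spread: r - g = 0.1492 - 0.1242 = 0.025
Substituting: P = $4.67 / 0.025
P = $186.80

$186.80


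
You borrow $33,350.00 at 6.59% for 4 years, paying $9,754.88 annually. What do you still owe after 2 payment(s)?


Formula: Balance = PV*(1+r)^k - PMT*((1+r)^k - 1)/r
Growth: (1 + 0.0659)^2 = 1.136143
Accumulated factor: ((1+r)^k - 1)/r = 2.0659
Balance = $33,350.00 * 1.136143 - $9,754.88 * 2.0659
Balance = $17,737.76

$17,737.76


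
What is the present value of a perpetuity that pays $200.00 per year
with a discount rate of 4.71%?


Formula: PV = C / r
Substituting: PV = $200.00 / 0.0471
PV = $4,246.28

$4,246.28


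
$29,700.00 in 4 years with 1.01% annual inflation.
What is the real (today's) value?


Formula: Real value = nominal / (1 + inflation)^years
Price level: (1 + 0.0101)^4 = 1.041016
Real value = $29,700.00 / 1.041016 = $28,529.82

$28,529.82


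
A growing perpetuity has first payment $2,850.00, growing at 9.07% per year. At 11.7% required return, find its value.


Formula: PV = C / (r - g)
Spread: r - g = 0.117 - 0.0907 = 0.0263
Substituting: PV = $2,850.00 / 0.0263
PV = $108,365.02

$108,365.02


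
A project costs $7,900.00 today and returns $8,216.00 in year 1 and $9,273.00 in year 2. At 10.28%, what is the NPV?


Formula: NPV = C0 + C1/(1+r) + C2/(1+r)^2
Discount C1: $8,216.00 / (1 + 0.1028) = $7,450.13
Discount C2: $9,273.00 / (1 + 0.1028)^2 = $7,624.77
NPV = -$7,900.00 + $7,450.13 + $7,624.77 = $7,174.90

$7,174.90


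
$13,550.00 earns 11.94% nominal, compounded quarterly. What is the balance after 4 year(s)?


Formula: FV = P * (1 + r/m)^(m*t)
Period rate: r/m = 0.1194 / 4 = 0.02985
Total periods: m*t = 4 * 4 = 16
Growth factor: (1 + 0.02985)^16 = 1.600971
FV = $13,550.00 * 1.600971 = $21,693.16

$21,693.16


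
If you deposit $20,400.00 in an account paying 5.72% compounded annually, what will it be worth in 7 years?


Formula: FV = P * (1 + r)^n
Substituting: FV = $20,400.00 * (1 + 0.0572)^7
Growth factor: (1.0572)^7 = 1.476047
FV = $20,400.00 * 1.476047 = $30,111.35

$30,111.35


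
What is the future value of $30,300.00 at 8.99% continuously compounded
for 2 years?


Formula: FV = P * e^(r*t)
Exponent: r*t = 0.0899 * 2 = 0.1798
e^(0.1798) = 1.196978
FV = $30,300.00 * 1.196978 = $36,268.43

$36,268.43


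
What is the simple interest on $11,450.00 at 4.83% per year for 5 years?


Formula: I = P * r * t
Substituting: I = $11,450.00 * 0.0483 * 5
Step: I = $11,450.00 * 0.2415
I = $2,765.18

$2,765.18


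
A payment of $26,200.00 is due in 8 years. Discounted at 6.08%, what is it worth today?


Formula: PV = FV / (1 + r)^n
Substituting: PV = $26,200.00 / (1 + 0.0608)^8
Discount factor: (1.0608)^8 = 1.603497
PV = $26,200.00 / 1.603497 = $16,339.29

$16,339.29


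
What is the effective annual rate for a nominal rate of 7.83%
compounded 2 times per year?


Formula: EAR = (1 + r/m)^m - 1
Period rate: r/m = 0.0783 / 2 = 0.03915
Compounding: (1 + 0.03915)^2 = 1.079833
EAR = 1.079833 - 1 = 0.079833

0.079833


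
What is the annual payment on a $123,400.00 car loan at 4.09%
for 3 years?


Formula: PMT = PV * r / (1 - (1+r)^(-n))
Denominator: 1 - (1 + 0.0409)^(-3) = 0.113308
Numerator: $123,400.00 * 0.0409 = 5047.06
PMT = 5047.06 / 0.113308 = $44,542.99

$44,542.99


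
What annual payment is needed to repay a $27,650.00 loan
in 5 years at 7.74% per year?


Formula: PMT = PV * r / (1 - (1+r)^(-n))
Denominator: 1 - (1 + 0.0774)^(-5) = 0.311165
Numerator: $27,650.00 * 0.0774 = 2140.11
PMT = 2140.11 / 0.311165 = $6,877.73

$6,877.73


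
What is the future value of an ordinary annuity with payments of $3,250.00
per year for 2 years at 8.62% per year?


Formula: FV = PMT * ((1+r)^n - 1) / r
Growth factor: (1 + 0.0862)^2 = 1.17983
Numerator: 1.17983 - 1 = 0.17983
FV = $3,250.00 * 0.17983 / 0.0862 = $6,780.15

$6,780.15


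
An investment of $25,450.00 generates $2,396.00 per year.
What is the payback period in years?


Formula: Payback = investment / annual cash flow
Substituting: Payback = $25,450.00 / $2,396.00
Payback = 10.6219 years

10.6219 years


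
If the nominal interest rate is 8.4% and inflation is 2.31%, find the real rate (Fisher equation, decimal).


Formula: (1 + r_real) = (1 + r_nom) / (1 + inflation)
Substituting: (1 + r_real) = 1.084 / 1.0231
(1 + r_real) = 1.059525
r_real = 1.059525 - 1 = 0.059525

0.059525


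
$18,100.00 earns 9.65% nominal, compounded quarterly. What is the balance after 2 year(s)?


Formula: FV = P * (1 + r/m)^(m*t)
Period rate: r/m = 0.0965 / 4 = 0.024125
Total periods: m*t = 4 * 2 = 8
Growth factor: (1 + 0.024125)^8 = 1.210107
FV = $18,100.00 * 1.210107 = $21,902.94

$21,902.94


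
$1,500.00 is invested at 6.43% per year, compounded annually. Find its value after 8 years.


Formula: FV = P * (1 + r)^n
Substituting: FV = $1,500.00 * (1 + 0.0643)^8
Growth factor: (1.0643)^8 = 1.646313
FV = $1,500.00 * 1.646313 = $2,469.47

$2,469.47


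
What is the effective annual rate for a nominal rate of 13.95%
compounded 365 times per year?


Formula: EAR = (1 + r/m)^m - 1
Period rate: r/m = 0.1395 / 365 = 0.000382
Compounding: (1 + 0.000382)^365 = 1.149668
EAR = 1.149668 - 1 = 0.149668

0.149668


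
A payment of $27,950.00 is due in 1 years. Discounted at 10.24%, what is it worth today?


Formula: PV = FV / (1 + r)^n
Substituting: PV = $27,950.00 / (1 + 0.1024)^1
Discount factor: (1.1024)^1 = 1.1024
PV = $27,950.00 / 1.1024 = $25,353.77

$25,353.77


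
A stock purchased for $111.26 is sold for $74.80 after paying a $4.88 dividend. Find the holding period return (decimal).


Formula: HPR = (P1 - P0 + D) / P0
Gain: $74.80 - $111.26 + $4.88 = -$31.58
HPR = -$31.58 / $111.26 = -0.2838

-0.2838


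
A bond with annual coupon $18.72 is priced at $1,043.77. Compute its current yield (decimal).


Formula: Current yield = annual coupon / price
Substituting: CY = $18.72 / $1,043.77
CY = 0.017935

0.017935


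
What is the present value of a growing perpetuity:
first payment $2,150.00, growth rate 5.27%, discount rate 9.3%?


Formula: PV = C / (r - g)
Spread: r - g = 0.093 - 0.0527 = 0.0403
Substituting: PV = $2,150.00 / 0.0403
PV = $53,349.88

$53,349.88


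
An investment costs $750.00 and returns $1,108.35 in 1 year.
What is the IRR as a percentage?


Formula: IRR = C1/C0 - 1
Substituting: IRR = $1,108.35 / $750.00 - 1
Ratio: 1.4778 - 1 = 0.4778
IRR = 47.78%

47.78%


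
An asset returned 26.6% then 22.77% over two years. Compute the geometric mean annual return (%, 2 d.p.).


Formula: Geometric mean = ((1+r1)*(1+r2))^(1/2) - 1
Product: (1 + 0.266) * (1 + 0.2277) = 1.266 * 1.2277 = 1.554268
Square root: 1.554268^0.5 = 1.246703
Geometric mean = 1.246703 - 1 = 0.246703
As percentage: 24.67%

24.67%


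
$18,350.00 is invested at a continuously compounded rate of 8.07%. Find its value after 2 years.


Formula: FV = P * e^(r*t)
Exponent: r*t = 0.0807 * 2 = 0.1614
e^(0.1614) = 1.175155
FV = $18,350.00 * 1.175155 = $21,564.09

$21,564.09


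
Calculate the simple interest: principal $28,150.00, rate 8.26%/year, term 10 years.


Formula: I = P * r * t
Substituting: I = $28,150.00 * 0.0826 * 10
Step: I = $28,150.00 * 0.826
I = $23,251.90

$23,251.90


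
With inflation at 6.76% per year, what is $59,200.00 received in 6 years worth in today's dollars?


Formula: Real value = nominal / (1 + inflation)^years
Price level: (1 + 0.0676)^6 = 1.480647
Real value = $59,200.00 / 1.480647 = $39,982.53

$39,982.53


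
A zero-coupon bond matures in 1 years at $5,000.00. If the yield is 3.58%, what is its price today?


Formula: Price = FV / (1 + r)^n
Substituting: Price = $5,000.00 / (1 + 0.0358)^1
Discount factor: (1.0358)^1 = 1.0358
Price = $5,000.00 / 1.0358 = $4,827.19

$4,827.19


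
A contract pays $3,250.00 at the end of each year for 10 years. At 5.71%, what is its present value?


Formula: PV = PMT * (1 - (1+r)^(-n)) / r
Discount factor: (1 + 0.0571)^(-10) = 0.573904
Bracket: 1 - 0.573904 = 0.426096
PV = $3,250.00 * 0.426096 / 0.0571 = $24,252.40

$24,252.40


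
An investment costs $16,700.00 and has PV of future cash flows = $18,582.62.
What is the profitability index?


Formula: PI = PV(cash flows) / initial investment
Substituting: PI = $18,582.62 / $16,700.00
PI = 1.1127

1.1127


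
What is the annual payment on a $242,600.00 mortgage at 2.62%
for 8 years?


Formula: PMT = PV * r / (1 - (1+r)^(-n))
Denominator: 1 - (1 + 0.0262)^(-8) = 0.1869
Numerator: $242,600.00 * 0.0262 = 6356.12
PMT = 6356.12 / 0.1869 = $34,008.12

$34,008.12


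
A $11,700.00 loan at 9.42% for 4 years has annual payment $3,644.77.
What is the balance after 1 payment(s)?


Formula: Balance = PV*(1+r)^k - PMT*((1+r)^k - 1)/r
Growth: (1 + 0.0942)^1 = 1.0942
Accumulated factor: ((1+r)^k - 1)/r = 1.0
Balance = $11,700.00 * 1.0942 - $3,644.77 * 1.0
Balance = $9,157.37

$9,157.37


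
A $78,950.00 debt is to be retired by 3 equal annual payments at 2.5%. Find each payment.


Formula: PMT = PV * r / (1 - (1+r)^(-n))
Denominator: 1 - (1 + 0.025)^(-3) = 0.071401
Numerator: $78,950.00 * 0.025 = 1973.75
PMT = 1973.75 / 0.071401 = $27,643.33

$27,643.33


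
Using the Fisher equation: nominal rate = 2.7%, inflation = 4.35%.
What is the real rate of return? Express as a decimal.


Formula: (1 + r_real) = (1 + r_nom) / (1 + inflation)
Substituting: (1 + r_real) = 1.027 / 1.0435
(1 + r_real) = 0.984188
r_real = 0.984188 - 1 = -0.015812

-0.015812


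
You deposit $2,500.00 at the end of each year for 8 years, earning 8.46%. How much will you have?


Formula: FV = PMT * ((1+r)^n - 1) / r
Growth factor: (1 + 0.0846)^8 = 1.914947
Numerator: 1.914947 - 1 = 0.914947
FV = $2,500.00 * 0.914947 / 0.0846 = $27,037.45

$27,037.45


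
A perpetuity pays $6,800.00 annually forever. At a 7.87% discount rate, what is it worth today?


Formula: PV = C / r
Substituting: PV = $6,800.00 / 0.0787
PV = $86,404.07

$86,404.07


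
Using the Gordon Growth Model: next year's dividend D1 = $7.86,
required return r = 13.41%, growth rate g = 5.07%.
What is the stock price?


Formula: P = D1 / (r - g)
Spread: r - g = 0.1341 - 0.0507 = 0.0834
Substituting: P = $7.86 / 0.0834
P = $94.24

$94.24


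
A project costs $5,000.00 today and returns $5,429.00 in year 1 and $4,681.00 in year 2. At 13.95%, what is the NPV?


Formula: NPV = C0 + C1/(1+r) + C2/(1+r)^2
Discount C1: $5,429.00 / (1 + 0.1395) = $4,764.37
Discount C2: $4,681.00 / (1 + 0.1395)^2 = $3,605.04
NPV = -$5,000.00 + $4,764.37 + $3,605.04 = $3,369.41

$3,369.41


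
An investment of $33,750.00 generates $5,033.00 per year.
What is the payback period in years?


Formula: Payback = investment / annual cash flow
Substituting: Payback = $33,750.00 / $5,033.00
Payback = 6.7057 years

6.7057 years


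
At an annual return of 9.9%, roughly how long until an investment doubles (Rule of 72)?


Formula: Years ≈ 72 / r
Substituting: Years ≈ 72 / 9.9
Years ≈ 7.3

7.3 years


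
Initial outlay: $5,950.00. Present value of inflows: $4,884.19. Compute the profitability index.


Formula: PI = PV(cash flows) / initial investment
Substituting: PI = $4,884.19 / $5,950.00
PI = 0.8209

0.8209


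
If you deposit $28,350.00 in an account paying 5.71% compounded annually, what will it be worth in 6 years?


Formula: FV = P * (1 + r)^n
Substituting: FV = $28,350.00 * (1 + 0.0571)^6
Growth factor: (1.0571)^6 = 1.395393
FV = $28,350.00 * 1.395393 = $39,559.38

$39,559.38


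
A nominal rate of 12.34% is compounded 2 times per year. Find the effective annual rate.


Formula: EAR = (1 + r/m)^m - 1
Period rate: r/m = 0.1234 / 2 = 0.0617
Compounding: (1 + 0.0617)^2 = 1.127207
EAR = 1.127207 - 1 = 0.127207

0.127207


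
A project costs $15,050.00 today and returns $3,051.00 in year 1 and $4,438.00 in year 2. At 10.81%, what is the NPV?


Formula: NPV = C0 + C1/(1+r) + C2/(1+r)^2
Discount C1: $3,051.00 / (1 + 0.1081) = $2,753.36
Discount C2: $4,438.00 / (1 + 0.1081)^2 = $3,614.34
NPV = -$15,050.00 + $2,753.36 + $3,614.34 = -$8,682.30

-$8,682.30


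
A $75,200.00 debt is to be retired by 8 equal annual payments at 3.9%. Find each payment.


Formula: PMT = PV * r / (1 - (1+r)^(-n))
Denominator: 1 - (1 + 0.039)^(-8) = 0.263665
Numerator: $75,200.00 * 0.039 = 2932.8
PMT = 2932.8 / 0.263665 = $11,123.22

$11,123.22


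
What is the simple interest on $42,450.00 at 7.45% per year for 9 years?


Formula: I = P * r * t
Substituting: I = $42,450.00 * 0.0745 * 9
Step: I = $42,450.00 * 0.6705
I = $28,462.73

$28,462.73


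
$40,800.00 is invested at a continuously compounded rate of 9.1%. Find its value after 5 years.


Formula: FV = P * e^(r*t)
Exponent: r*t = 0.091 * 5 = 0.455
e^(0.455) = 1.576173
FV = $40,800.00 * 1.576173 = $64,307.87

$64,307.87


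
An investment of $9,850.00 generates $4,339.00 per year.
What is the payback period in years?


Formula: Payback = investment / annual cash flow
Substituting: Payback = $9,850.00 / $4,339.00
Payback = 2.2701 years

2.2701 years


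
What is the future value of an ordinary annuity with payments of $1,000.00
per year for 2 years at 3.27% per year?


Formula: FV = PMT * ((1+r)^n - 1) / r
Growth factor: (1 + 0.0327)^2 = 1.066469
Numerator: 1.066469 - 1 = 0.066469
FV = $1,000.00 * 0.066469 / 0.0327 = $2,032.70

$2,032.70


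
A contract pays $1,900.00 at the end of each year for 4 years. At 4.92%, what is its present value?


Formula: PV = PMT * (1 - (1+r)^(-n)) / r
Discount factor: (1 + 0.0492)^(-4) = 0.825215
Bracket: 1 - 0.825215 = 0.174785
PV = $1,900.00 * 0.174785 / 0.0492 = $6,749.84

$6,749.84


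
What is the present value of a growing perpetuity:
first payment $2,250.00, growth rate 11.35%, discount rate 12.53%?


Formula: PV = C / (r - g)
Spread: r - g = 0.1253 - 0.1135 = 0.0118
Substituting: PV = $2,250.00 / 0.0118
PV = $190,677.97

$190,677.97


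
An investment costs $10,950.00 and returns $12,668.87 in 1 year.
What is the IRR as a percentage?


Formula: IRR = C1/C0 - 1
Substituting: IRR = $12,668.87 / $10,950.00 - 1
Ratio: 1.156974 - 1 = 0.156974
IRR = 15.6974%

15.6974%


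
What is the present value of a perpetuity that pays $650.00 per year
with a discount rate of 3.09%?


Formula: PV = C / r
Substituting: PV = $650.00 / 0.0309
PV = $21,035.60

$21,035.60


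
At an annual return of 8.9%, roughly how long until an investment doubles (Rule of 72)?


Formula: Years ≈ 72 / r
Substituting: Years ≈ 72 / 8.9
Years ≈ 8.1

8.1 years


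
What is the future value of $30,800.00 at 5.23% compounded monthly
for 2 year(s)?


Formula: FV = P * (1 + r/m)^(m*t)
Period rate: r/m = 0.0523 / 12 = 0.004358
Total periods: m*t = 12 * 2 = 24
Growth factor: (1 + 0.004358)^24 = 1.110014
FV = $30,800.00 * 1.110014 = $34,188.43

$34,188.43


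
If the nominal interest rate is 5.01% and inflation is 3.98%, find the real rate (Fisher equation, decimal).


Formula: (1 + r_real) = (1 + r_nom) / (1 + inflation)
Substituting: (1 + r_real) = 1.0501 / 1.0398
(1 + r_real) = 1.009906
r_real = 1.009906 - 1 = 0.009906

0.009906


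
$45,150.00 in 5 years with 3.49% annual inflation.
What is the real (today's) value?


Formula: Real value = nominal / (1 + inflation)^years
Price level: (1 + 0.0349)^5 = 1.187113
Real value = $45,150.00 / 1.187113 = $38,033.46

$38,033.46


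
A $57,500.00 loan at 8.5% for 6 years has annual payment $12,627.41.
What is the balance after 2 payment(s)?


Formula: Balance = PV*(1+r)^k - PMT*((1+r)^k - 1)/r
Growth: (1 + 0.085)^2 = 1.177225
Accumulated factor: ((1+r)^k - 1)/r = 2.085
Balance = $57,500.00 * 1.177225 - $12,627.41 * 2.085
Balance = $41,362.29

$41,362.29


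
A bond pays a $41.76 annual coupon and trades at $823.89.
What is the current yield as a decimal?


Formula: Current yield = annual coupon / price
Substituting: CY = $41.76 / $823.89
CY = 0.050686

0.050686


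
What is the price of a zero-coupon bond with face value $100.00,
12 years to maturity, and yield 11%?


Formula: Price = FV / (1 + r)^n
Substituting: Price = $100.00 / (1 + 0.11)^12
Discount factor: (1.11)^12 = 3.498451
Price = $100.00 / 3.498451 = $28.58

$28.58


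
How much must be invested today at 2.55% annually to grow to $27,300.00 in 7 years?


Formula: PV = FV / (1 + r)^n
Substituting: PV = $27,300.00 / (1 + 0.0255)^7
Discount factor: (1.0255)^7 = 1.192751
PV = $27,300.00 / 1.192751 = $22,888.27

$22,888.27


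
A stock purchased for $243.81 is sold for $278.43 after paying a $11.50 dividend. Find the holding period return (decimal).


Formula: HPR = (P1 - P0 + D) / P0
Gain: $278.43 - $243.81 + $11.50 = $46.12
HPR = $46.12 / $243.81 = 0.1892

0.1892


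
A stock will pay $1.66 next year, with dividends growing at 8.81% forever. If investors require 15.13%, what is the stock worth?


Formula: P = D1 / (r - g)
Spread: r - g = 0.1513 - 0.0881 = 0.0632
Substituting: P = $1.66 / 0.0632
P = $26.27

$26.27


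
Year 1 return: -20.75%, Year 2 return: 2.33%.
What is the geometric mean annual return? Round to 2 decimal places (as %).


Formula: Geometric mean = ((1+r1)*(1+r2))^(1/2) - 1
Product: (1 + -0.2075) * (1 + 0.0233) = 0.7925 * 1.0233 = 0.810965
Square root: 0.810965^0.5 = 0.900536
Geometric mean = 0.900536 - 1 = -0.099464
As percentage: -9.95%

-9.95%


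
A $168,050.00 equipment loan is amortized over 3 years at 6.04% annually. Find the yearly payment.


Formula: PMT = PV * r / (1 - (1+r)^(-n))
Denominator: 1 - (1 + 0.0604)^(-3) = 0.161331
Numerator: $168,050.00 * 0.0604 = 10150.22
PMT = 10150.22 / 0.161331 = $62,915.69

$62,915.69


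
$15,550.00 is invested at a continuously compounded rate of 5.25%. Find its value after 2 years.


Formula: FV = P * e^(r*t)
Exponent: r*t = 0.0525 * 2 = 0.105
e^(0.105) = 1.110711
FV = $15,550.00 * 1.110711 = $17,271.55

$17,271.55


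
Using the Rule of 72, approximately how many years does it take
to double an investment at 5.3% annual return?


Formula: Years ≈ 72 / r
Substituting: Years ≈ 72 / 5.3
Years ≈ 13.6

13.6 years


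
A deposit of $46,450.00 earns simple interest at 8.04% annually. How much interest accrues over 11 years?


Formula: I = P * r * t
Substituting: I = $46,450.00 * 0.0804 * 11
Step: I = $46,450.00 * 0.8844
I = $41,080.38

$41,080.38


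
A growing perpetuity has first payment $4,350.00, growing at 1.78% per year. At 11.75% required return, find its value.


Formula: PV = C / (r - g)
Spread: r - g = 0.1175 - 0.0178 = 0.0997
Substituting: PV = $4,350.00 / 0.0997
PV = $43,630.89

$43,630.89


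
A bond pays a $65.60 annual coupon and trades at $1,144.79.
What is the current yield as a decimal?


Formula: Current yield = annual coupon / price
Substituting: CY = $65.60 / $1,144.79
CY = 0.057303

0.057303


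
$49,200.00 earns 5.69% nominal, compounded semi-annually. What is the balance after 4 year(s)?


Formula: FV = P * (1 + r/m)^(m*t)
Period rate: r/m = 0.0569 / 2 = 0.02845
Total periods: m*t = 2 * 4 = 8
Growth factor: (1 + 0.02845)^8 = 1.2516
FV = $49,200.00 * 1.2516 = $61,578.71

$61,578.71


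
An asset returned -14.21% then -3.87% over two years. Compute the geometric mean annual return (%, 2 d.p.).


Formula: Geometric mean = ((1+r1)*(1+r2))^(1/2) - 1
Product: (1 + -0.1421) * (1 + -0.0387) = 0.8579 * 0.9613 = 0.824699
Square root: 0.824699^0.5 = 0.90813
Geometric mean = 0.90813 - 1 = -0.09187
As percentage: -9.19%

-9.19%


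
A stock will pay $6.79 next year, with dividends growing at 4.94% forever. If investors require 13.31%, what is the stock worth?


Formula: P = D1 / (r - g)
Spread: r - g = 0.1331 - 0.0494 = 0.0837
Substituting: P = $6.79 / 0.0837
P = $81.12

$81.12


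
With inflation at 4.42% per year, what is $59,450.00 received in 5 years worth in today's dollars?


Formula: Real value = nominal / (1 + inflation)^years
Price level: (1 + 0.0442)^5 = 1.241419
Real value = $59,450.00 / 1.241419 = $47,888.74

$47,888.74


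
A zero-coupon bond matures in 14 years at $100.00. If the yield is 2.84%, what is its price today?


Formula: Price = FV / (1 + r)^n
Substituting: Price = $100.00 / (1 + 0.0284)^14
Discount factor: (1.0284)^14 = 1.480025
Price = $100.00 / 1.480025 = $67.57

$67.57


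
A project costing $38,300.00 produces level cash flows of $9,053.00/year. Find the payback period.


Formula: Payback = investment / annual cash flow
Substituting: Payback = $38,300.00 / $9,053.00
Payback = 4.2306 years

4.2306 years


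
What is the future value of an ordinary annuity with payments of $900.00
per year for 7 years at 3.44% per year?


Formula: FV = PMT * ((1+r)^n - 1) / r
Growth factor: (1 + 0.0344)^7 = 1.267125
Numerator: 1.267125 - 1 = 0.267125
FV = $900.00 * 0.267125 / 0.0344 = $6,988.74

$6,988.74


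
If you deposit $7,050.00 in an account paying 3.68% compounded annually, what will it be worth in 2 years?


Formula: FV = P * (1 + r)^n
Substituting: FV = $7,050.00 * (1 + 0.0368)^2
Growth factor: (1.0368)^2 = 1.074954
FV = $7,050.00 * 1.074954 = $7,578.43

$7,578.43


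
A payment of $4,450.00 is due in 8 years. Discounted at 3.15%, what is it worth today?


Formula: PV = FV / (1 + r)^n
Substituting: PV = $4,450.00 / (1 + 0.0315)^8
Discount factor: (1.0315)^8 = 1.281604
PV = $4,450.00 / 1.281604 = $3,472.21

$3,472.21


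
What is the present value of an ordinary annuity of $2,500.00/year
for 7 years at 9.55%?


Formula: PV = PMT * (1 - (1+r)^(-n)) / r
Discount factor: (1 + 0.0955)^(-7) = 0.528097
Bracket: 1 - 0.528097 = 0.471903
PV = $2,500.00 * 0.471903 / 0.0955 = $12,353.49

$12,353.49


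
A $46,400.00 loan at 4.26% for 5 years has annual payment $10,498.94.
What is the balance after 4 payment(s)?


Formula: Balance = PV*(1+r)^k - PMT*((1+r)^k - 1)/r
Growth: (1 + 0.0426)^4 = 1.181601
Accumulated factor: ((1+r)^k - 1)/r = 4.262936
Balance = $46,400.00 * 1.181601 - $10,498.94 * 4.262936
Balance = $10,069.98

$10,069.98


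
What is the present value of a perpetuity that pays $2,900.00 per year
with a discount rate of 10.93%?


Formula: PV = C / r
Substituting: PV = $2,900.00 / 0.1093
PV = $26,532.48

$26,532.48


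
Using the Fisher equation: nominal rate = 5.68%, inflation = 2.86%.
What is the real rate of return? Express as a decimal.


Formula: (1 + r_real) = (1 + r_nom) / (1 + inflation)
Substituting: (1 + r_real) = 1.0568 / 1.0286
(1 + r_real) = 1.027416
r_real = 1.027416 - 1 = 0.027416

0.027416


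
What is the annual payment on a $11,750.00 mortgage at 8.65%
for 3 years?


Formula: PMT = PV * r / (1 - (1+r)^(-n))
Denominator: 1 - (1 + 0.0865)^(-3) = 0.22033
Numerator: $11,750.00 * 0.0865 = 1016.375
PMT = 1016.375 / 0.22033 = $4,612.97

$4,612.97


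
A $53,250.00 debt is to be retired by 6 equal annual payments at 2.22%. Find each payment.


Formula: PMT = PV * r / (1 - (1+r)^(-n))
Denominator: 1 - (1 + 0.0222)^(-6) = 0.123434
Numerator: $53,250.00 * 0.0222 = 1182.15
PMT = 1182.15 / 0.123434 = $9,577.20

$9,577.20


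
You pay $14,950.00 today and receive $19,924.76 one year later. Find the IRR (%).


Formula: IRR = C1/C0 - 1
Substituting: IRR = $19,924.76 / $14,950.00 - 1
Ratio: 1.33276 - 1 = 0.33276
IRR = 33.276%

33.276%


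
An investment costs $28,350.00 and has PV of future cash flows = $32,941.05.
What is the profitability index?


Formula: PI = PV(cash flows) / initial investment
Substituting: PI = $32,941.05 / $28,350.00
PI = 1.1619

1.1619


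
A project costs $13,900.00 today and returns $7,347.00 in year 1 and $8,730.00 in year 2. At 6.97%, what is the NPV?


Formula: NPV = C0 + C1/(1+r) + C2/(1+r)^2
Discount C1: $7,347.00 / (1 + 0.0697) = $6,868.28
Discount C2: $8,730.00 / (1 + 0.0697)^2 = $7,629.40
NPV = -$13,900.00 + $6,868.28 + $7,629.40 = $597.68

$597.68


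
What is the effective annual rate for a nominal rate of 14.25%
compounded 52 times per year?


Formula: EAR = (1 + r/m)^m - 1
Period rate: r/m = 0.1425 / 52 = 0.00274
Compounding: (1 + 0.00274)^52 = 1.152928
EAR = 1.152928 - 1 = 0.152928

0.152928


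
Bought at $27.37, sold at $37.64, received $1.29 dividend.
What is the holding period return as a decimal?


Formula: HPR = (P1 - P0 + D) / P0
Gain: $37.64 - $27.37 + $1.29 = $11.56
HPR = $11.56 / $27.37 = 0.4224

0.4224


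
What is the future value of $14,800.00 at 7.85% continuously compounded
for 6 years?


Formula: FV = P * e^(r*t)
Exponent: r*t = 0.0785 * 6 = 0.471
e^(0.471) = 1.601595
FV = $14,800.00 * 1.601595 = $23,703.61

$23,703.61


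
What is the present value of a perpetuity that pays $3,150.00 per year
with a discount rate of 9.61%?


Formula: PV = C / r
Substituting: PV = $3,150.00 / 0.0961
PV = $32,778.36

$32,778.36


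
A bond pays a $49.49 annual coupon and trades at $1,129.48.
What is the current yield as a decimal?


Formula: Current yield = annual coupon / price
Substituting: CY = $49.49 / $1,129.48
CY = 0.043817

0.043817


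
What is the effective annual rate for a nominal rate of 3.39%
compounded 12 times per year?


Formula: EAR = (1 + r/m)^m - 1
Period rate: r/m = 0.0339 / 12 = 0.002825
Compounding: (1 + 0.002825)^12 = 1.034432
EAR = 1.034432 - 1 = 0.034432

0.034432


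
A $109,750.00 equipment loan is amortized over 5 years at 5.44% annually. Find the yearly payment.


Formula: PMT = PV * r / (1 - (1+r)^(-n))
Denominator: 1 - (1 + 0.0544)^(-5) = 0.232686
Numerator: $109,750.00 * 0.0544 = 5970.4
PMT = 5970.4 / 0.232686 = $25,658.59

$25,658.59


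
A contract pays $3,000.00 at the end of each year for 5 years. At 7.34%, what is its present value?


Formula: PV = PMT * (1 - (1+r)^(-n)) / r
Discount factor: (1 + 0.0734)^(-5) = 0.701766
Bracket: 1 - 0.701766 = 0.298234
PV = $3,000.00 * 0.298234 / 0.0734 = $12,189.42

$12,189.42
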